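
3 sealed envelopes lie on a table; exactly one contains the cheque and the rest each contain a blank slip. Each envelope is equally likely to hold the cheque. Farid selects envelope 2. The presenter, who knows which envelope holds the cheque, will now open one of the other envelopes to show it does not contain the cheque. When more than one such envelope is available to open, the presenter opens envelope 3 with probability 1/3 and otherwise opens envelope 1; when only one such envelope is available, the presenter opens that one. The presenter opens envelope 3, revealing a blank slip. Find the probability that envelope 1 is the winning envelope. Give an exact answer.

Consider each possible location of the cheque in turn.
If it is in envelope 1 (prior 1/3): only envelope 3 is available, probability 1; weight (1/3)·1 = 1/3.
If it is in envelope 2 (prior 1/3): envelope 3 is available, opened with probability 1/3; weight (1/3)·(1/3) = 1/9.
If it is in envelope 3 (prior 1/3): the presenter opened envelope 3, so this case is ruled out; weight (1/3)·0 = 0.
The weights sum to 4/9.
So P(the cheque in envelope 1 | the presenter opened envelope 3) = (1/3) / (4/9) = 3/4.

3/4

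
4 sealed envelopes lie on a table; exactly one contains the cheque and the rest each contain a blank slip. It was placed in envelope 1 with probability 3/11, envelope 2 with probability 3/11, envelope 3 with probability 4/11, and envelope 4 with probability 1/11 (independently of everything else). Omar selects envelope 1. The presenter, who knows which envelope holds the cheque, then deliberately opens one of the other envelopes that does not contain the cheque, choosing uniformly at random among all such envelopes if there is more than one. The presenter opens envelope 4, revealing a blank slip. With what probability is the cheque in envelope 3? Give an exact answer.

4/9

Apply Bayes' rule, conditioning on where the cheque actually is.
If it is in envelope 1 (prior 3/11): the presenter has 3 equally likely choices, so probability 1/3; weight (3/11)·(1/3) = 1/11.
If it is in envelope 2 (prior 3/11): the presenter has 2 equally likely choices, so probability 1/2; weight (3/11)·(1/2) = 3/22.
If it is in envelope 3 (prior 4/11): the presenter has 2 equally likely choices, so probability 1/2; weight (4/11)·(1/2) = 2/11.
If it is in envelope 4 (prior 1/11): the presenter opened envelope 4, so this case is ruled out; weight (1/11)·0 = 0.
The weights sum to 9/22.
So P(the cheque in envelope 3 | the presenter opened envelope 4) = (2/11) / (9/22) = 4/9.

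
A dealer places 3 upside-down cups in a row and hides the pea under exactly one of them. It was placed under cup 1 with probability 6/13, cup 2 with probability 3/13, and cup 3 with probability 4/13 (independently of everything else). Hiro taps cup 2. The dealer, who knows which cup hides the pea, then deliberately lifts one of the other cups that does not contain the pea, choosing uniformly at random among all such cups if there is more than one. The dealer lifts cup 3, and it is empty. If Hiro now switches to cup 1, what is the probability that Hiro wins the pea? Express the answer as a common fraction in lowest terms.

4/5

Consider each possible location of the pea in turn.
If it is under cup 1 (prior 6/13): the dealer has no choice, probability 1; weight (6/13)·1 = 6/13.
If it is under cup 2 (prior 3/13): the dealer has 2 equally likely choices, so probability 1/2; weight (3/13)·(1/2) = 3/26.
If it is under cup 3 (prior 4/13): the dealer opened cup 3, so this case is ruled out; weight (4/13)·0 = 0.
The weights sum to 15/26.
So P(the pea under cup 1 | the dealer opened cup 3) = (6/13) / (15/26) = 4/5.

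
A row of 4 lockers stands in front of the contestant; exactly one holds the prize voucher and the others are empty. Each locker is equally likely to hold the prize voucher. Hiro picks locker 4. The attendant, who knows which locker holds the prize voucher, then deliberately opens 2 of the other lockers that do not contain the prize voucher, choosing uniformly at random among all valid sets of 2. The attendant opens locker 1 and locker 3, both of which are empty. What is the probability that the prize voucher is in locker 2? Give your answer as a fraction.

Condition on the true location of the prize voucher.
If it is in either of lockers 1 and 3 (prior 1/4 each): that locker was opened and seen not to hold the prize — ruled out; weight (1/4)·0 = 0 each.
If it is in locker 2 (prior 1/4): the attendant has no choice, probability 1; weight (1/4)·1 = 1/4.
If it is in locker 4 (prior 1/4): the attendant has 3 equally likely choices, so probability 1/3; weight (1/4)·(1/3) = 1/12.
The weights sum to 1/3.
So P(the prize voucher in locker 2 | the attendant opened locker 1 and locker 3) = (1/4) / (1/3) = 3/4.

3/4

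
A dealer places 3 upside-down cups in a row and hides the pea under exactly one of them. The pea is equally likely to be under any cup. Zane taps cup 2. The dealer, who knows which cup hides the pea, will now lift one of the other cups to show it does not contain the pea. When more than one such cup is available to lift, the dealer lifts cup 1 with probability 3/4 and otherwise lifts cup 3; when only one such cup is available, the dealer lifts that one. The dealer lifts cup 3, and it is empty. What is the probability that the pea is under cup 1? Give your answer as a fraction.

4/5

Apply Bayes' rule, conditioning on where the pea actually is.
If it is under cup 1 (prior 1/3): only cup 3 is available, probability 1; weight (1/3)·1 = 1/3.
If it is under cup 2 (prior 1/3): cup 1 is available but not opened, probability 1/4; weight (1/3)·(1/4) = 1/12.
If it is under cup 3 (prior 1/3): the dealer opened cup 3, so this case is ruled out; weight (1/3)·0 = 0.
The weights sum to 5/12.
So P(the pea under cup 1 | the dealer opened cup 3) = (1/3) / (5/12) = 4/5.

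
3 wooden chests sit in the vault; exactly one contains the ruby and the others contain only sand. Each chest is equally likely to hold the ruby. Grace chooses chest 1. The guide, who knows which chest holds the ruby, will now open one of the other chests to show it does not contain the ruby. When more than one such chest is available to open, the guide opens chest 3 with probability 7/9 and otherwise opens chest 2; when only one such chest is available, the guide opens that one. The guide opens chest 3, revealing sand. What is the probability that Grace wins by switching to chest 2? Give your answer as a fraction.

Consider each possible location of the ruby in turn.
If it is in chest 1 (prior 1/3): chest 3 is available, opened with probability 7/9; weight (1/3)·(7/9) = 7/27.
If it is in chest 2 (prior 1/3): only chest 3 is available, probability 1; weight (1/3)·1 = 1/3.
If it is in chest 3 (prior 1/3): the guide opened chest 3, so this case is ruled out; weight (1/3)·0 = 0.
The weights sum to 16/27.
So P(the ruby in chest 2 | the guide opened chest 3) = (1/3) / (16/27) = 9/16.

9/16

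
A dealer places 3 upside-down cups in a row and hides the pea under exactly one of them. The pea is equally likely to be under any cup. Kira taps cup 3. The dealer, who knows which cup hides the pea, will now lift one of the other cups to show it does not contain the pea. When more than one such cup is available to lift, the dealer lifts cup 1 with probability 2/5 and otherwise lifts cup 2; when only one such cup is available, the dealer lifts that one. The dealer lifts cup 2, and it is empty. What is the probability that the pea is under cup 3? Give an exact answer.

3/8

Consider each possible location of the pea in turn.
If it is under cup 1 (prior 1/3): only cup 2 is available, probability 1; weight (1/3)·1 = 1/3.
If it is under cup 2 (prior 1/3): the dealer opened cup 2, so this case is ruled out; weight (1/3)·0 = 0.
If it is under cup 3 (prior 1/3): cup 1 is available but not opened, probability 3/5; weight (1/3)·(3/5) = 1/5.
The weights sum to 8/15.
So P(the pea under cup 3 | the dealer opened cup 2) = (1/5) / (8/15) = 3/8.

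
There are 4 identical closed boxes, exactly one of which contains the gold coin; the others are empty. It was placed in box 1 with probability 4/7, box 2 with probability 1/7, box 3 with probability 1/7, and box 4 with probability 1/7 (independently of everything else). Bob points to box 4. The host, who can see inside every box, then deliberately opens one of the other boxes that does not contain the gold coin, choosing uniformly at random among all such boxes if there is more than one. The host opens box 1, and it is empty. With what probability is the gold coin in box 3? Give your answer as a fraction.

Consider each possible location of the gold coin in turn.
If it is in box 1 (prior 4/7): the host opened box 1, so this case is ruled out; weight (4/7)·0 = 0.
If it is in either of boxes 2 and 3 (prior 1/7 each): the host has 2 equally likely choices, so probability 1/2; weight (1/7)·(1/2) = 1/14 each.
If it is in box 4 (prior 1/7): the host has 3 equally likely choices, so probability 1/3; weight (1/7)·(1/3) = 1/21.
The weights sum to 4/21.
So P(the gold coin in box 3 | the host opened box 1) = (1/14) / (4/21) = 3/8.

3/8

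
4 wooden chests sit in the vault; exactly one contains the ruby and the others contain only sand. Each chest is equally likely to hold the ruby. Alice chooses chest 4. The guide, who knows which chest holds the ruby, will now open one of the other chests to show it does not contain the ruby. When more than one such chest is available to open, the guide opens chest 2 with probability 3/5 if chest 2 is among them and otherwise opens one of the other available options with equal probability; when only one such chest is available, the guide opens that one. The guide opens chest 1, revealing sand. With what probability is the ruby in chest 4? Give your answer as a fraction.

2/11

Apply Bayes' rule, conditioning on where the ruby actually is.
If it is in chest 1 (prior 1/4): the guide opened chest 1, so this case is ruled out; weight (1/4)·0 = 0.
If it is in chest 2 (prior 1/4): chest 2 holds the prize so is unavailable; the guide chooses uniformly among the 2 others, probability 1/2; weight (1/4)·(1/2) = 1/8.
If it is in chest 3 (prior 1/4): chest 2 is available but not opened, probability 2/5; weight (1/4)·(2/5) = 1/10.
If it is in chest 4 (prior 1/4): chest 2 is available but not opened; chest 1 gets probability (1 − 3/5)/2 = 1/5; weight (1/4)·(1/5) = 1/20.
The weights sum to 11/40.
So P(the ruby in chest 4 | the guide opened chest 1) = (1/20) / (11/40) = 2/11.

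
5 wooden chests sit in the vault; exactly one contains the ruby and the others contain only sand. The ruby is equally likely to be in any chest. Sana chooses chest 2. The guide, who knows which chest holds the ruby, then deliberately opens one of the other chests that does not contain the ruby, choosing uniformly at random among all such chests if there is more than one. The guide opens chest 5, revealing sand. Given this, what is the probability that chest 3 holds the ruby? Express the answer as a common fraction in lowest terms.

Condition on the true location of the ruby.
If it is in any of chests 1, 3, and 4 (prior 1/5 each): the guide has 3 equally likely choices, so probability 1/3; weight (1/5)·(1/3) = 1/15 each.
If it is in chest 2 (prior 1/5): the guide has 4 equally likely choices, so probability 1/4; weight (1/5)·(1/4) = 1/20.
If it is in chest 5 (prior 1/5): the guide opened chest 5, so this case is ruled out; weight (1/5)·0 = 0.
The weights sum to 1/4.
So P(the ruby in chest 3 | the guide opened chest 5) = (1/15) / (1/4) = 4/15.

4/15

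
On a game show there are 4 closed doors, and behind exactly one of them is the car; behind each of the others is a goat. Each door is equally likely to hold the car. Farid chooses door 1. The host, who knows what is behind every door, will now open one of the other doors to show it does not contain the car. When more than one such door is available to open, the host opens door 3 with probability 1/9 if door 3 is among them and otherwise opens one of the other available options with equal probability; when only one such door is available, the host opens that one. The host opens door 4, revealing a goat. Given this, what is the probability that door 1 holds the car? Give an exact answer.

8/33

Consider each possible location of the car in turn.
If it is behind door 1 (prior 1/4): door 3 is available but not opened; door 4 gets probability (1 − 1/9)/2 = 4/9; weight (1/4)·(4/9) = 1/9.
If it is behind door 2 (prior 1/4): door 3 is available but not opened, probability 8/9; weight (1/4)·(8/9) = 2/9.
If it is behind door 3 (prior 1/4): door 3 holds the prize so is unavailable; the host chooses uniformly among the 2 others, probability 1/2; weight (1/4)·(1/2) = 1/8.
If it is behind door 4 (prior 1/4): the host opened door 4, so this case is ruled out; weight (1/4)·0 = 0.
The weights sum to 11/24.
So P(the car behind door 1 | the host opened door 4) = (1/9) / (11/24) = 8/33.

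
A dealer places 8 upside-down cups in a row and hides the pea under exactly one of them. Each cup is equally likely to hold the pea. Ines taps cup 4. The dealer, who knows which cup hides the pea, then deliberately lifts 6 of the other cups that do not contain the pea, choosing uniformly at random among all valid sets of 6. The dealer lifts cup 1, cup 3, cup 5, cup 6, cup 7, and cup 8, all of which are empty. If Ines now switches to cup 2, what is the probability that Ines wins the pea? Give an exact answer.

Condition on the true location of the pea.
If it is under any of cups 1, 3, 5, 6, 7, and 8 (prior 1/8 each): that cup was opened and seen not to hold the prize — ruled out; weight (1/8)·0 = 0 each.
If it is under cup 2 (prior 1/8): the dealer has no choice, probability 1; weight (1/8)·1 = 1/8.
If it is under cup 4 (prior 1/8): the dealer has 7 equally likely choices, so probability 1/7; weight (1/8)·(1/7) = 1/56.
The weights sum to 1/7.
So P(the pea under cup 2 | the dealer opened cup 1, cup 3, cup 5, cup 6, cup 7, and cup 8) = (1/8) / (1/7) = 7/8.

7/8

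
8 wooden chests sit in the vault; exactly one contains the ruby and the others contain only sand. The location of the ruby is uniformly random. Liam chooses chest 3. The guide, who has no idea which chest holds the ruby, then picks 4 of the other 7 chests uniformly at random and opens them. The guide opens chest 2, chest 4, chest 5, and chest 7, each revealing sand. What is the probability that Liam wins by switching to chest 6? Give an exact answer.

Apply Bayes' rule, conditioning on where the ruby actually is.
If it is in any of chests 1, 3, 6, and 8 (prior 1/8 each): the guide picks exactly this set with probability 1/35 regardless, and none is the prize; weight (1/8)·(1/35) = 1/280 each.
If it is in any of chests 2, 4, 5, and 7 (prior 1/8 each): that chest was opened and seen not to hold the prize — ruled out; weight (1/8)·0 = 0 each.
The weights sum to 1/70.
So P(the ruby in chest 6 | the guide opened chest 2, chest 4, chest 5, and chest 7) = (1/280) / (1/70) = 1/4.

1/4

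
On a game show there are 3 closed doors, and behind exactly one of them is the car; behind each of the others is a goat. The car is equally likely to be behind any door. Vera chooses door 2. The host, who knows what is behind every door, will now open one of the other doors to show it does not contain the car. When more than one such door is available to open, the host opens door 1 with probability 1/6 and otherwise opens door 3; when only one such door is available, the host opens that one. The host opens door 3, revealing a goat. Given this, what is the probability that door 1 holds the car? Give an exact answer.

Condition on the true location of the car.
If it is behind door 1 (prior 1/3): only door 3 is available, probability 1; weight (1/3)·1 = 1/3.
If it is behind door 2 (prior 1/3): door 1 is available but not opened, probability 5/6; weight (1/3)·(5/6) = 5/18.
If it is behind door 3 (prior 1/3): the host opened door 3, so this case is ruled out; weight (1/3)·0 = 0.
The weights sum to 11/18.
So P(the car behind door 1 | the host opened door 3) = (1/3) / (11/18) = 6/11.

6/11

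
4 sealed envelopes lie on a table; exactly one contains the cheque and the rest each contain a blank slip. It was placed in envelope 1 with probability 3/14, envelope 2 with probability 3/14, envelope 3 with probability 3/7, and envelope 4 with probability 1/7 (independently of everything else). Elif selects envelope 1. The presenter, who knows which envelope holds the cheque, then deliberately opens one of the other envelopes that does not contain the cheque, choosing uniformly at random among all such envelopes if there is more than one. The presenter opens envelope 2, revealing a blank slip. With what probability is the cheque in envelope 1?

Apply Bayes' rule, conditioning on where the cheque actually is.
If it is in envelope 1 (prior 3/14): the presenter has 3 equally likely choices, so probability 1/3; weight (3/14)·(1/3) = 1/14.
If it is in envelope 2 (prior 3/14): the presenter opened envelope 2, so this case is ruled out; weight (3/14)·0 = 0.
If it is in envelope 3 (prior 3/7): the presenter has 2 equally likely choices, so probability 1/2; weight (3/7)·(1/2) = 3/14.
If it is in envelope 4 (prior 1/7): the presenter has 2 equally likely choices, so probability 1/2; weight (1/7)·(1/2) = 1/14.
The weights sum to 5/14.
So P(the cheque in envelope 1 | the presenter opened envelope 2) = (1/14) / (5/14) = 1/5.

1/5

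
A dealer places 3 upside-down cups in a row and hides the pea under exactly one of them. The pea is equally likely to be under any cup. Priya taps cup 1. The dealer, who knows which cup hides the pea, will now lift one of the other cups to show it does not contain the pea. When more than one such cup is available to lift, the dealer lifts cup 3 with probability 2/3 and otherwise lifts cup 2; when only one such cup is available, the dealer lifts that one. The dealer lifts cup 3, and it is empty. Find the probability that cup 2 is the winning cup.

3/5

Apply Bayes' rule, conditioning on where the pea actually is.
If it is under cup 1 (prior 1/3): cup 3 is available, opened with probability 2/3; weight (1/3)·(2/3) = 2/9.
If it is under cup 2 (prior 1/3): only cup 3 is available, probability 1; weight (1/3)·1 = 1/3.
If it is under cup 3 (prior 1/3): the dealer opened cup 3, so this case is ruled out; weight (1/3)·0 = 0.
The weights sum to 5/9.
So P(the pea under cup 2 | the dealer opened cup 3) = (1/3) / (5/9) = 3/5.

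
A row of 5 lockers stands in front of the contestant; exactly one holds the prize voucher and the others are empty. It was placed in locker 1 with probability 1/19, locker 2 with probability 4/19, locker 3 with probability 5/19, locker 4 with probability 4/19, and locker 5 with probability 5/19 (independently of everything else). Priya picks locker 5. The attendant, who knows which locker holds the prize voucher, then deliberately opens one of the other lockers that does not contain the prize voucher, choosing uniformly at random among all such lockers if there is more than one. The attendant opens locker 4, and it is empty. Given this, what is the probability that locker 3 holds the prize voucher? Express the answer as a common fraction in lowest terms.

Consider each possible location of the prize voucher in turn.
If it is in locker 1 (prior 1/19): the attendant has 3 equally likely choices, so probability 1/3; weight (1/19)·(1/3) = 1/57.
If it is in locker 2 (prior 4/19): the attendant has 3 equally likely choices, so probability 1/3; weight (4/19)·(1/3) = 4/57.
If it is in locker 3 (prior 5/19): the attendant has 3 equally likely choices, so probability 1/3; weight (5/19)·(1/3) = 5/57.
If it is in locker 4 (prior 4/19): the attendant opened locker 4, so this case is ruled out; weight (4/19)·0 = 0.
If it is in locker 5 (prior 5/19): the attendant has 4 equally likely choices, so probability 1/4; weight (5/19)·(1/4) = 5/76.
The weights sum to 55/228.
So P(the prize voucher in locker 3 | the attendant opened locker 4) = (5/57) / (55/228) = 4/11.

4/11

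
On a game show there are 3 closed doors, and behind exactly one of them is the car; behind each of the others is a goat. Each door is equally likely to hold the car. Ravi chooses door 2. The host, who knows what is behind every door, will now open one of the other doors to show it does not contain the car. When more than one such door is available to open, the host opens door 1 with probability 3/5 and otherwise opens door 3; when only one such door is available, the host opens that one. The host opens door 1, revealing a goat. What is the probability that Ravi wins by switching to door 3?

Condition on the true location of the car.
If it is behind door 1 (prior 1/3): the host opened door 1, so this case is ruled out; weight (1/3)·0 = 0.
If it is behind door 2 (prior 1/3): door 1 is available, opened with probability 3/5; weight (1/3)·(3/5) = 1/5.
If it is behind door 3 (prior 1/3): only door 1 is available, probability 1; weight (1/3)·1 = 1/3.
The weights sum to 8/15.
So P(the car behind door 3 | the host opened door 1) = (1/3) / (8/15) = 5/8.

5/8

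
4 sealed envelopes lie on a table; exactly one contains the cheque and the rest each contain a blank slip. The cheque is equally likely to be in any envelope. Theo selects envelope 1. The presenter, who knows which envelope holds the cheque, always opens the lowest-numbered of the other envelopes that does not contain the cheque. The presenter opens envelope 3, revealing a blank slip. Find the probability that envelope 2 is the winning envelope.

Apply Bayes' rule, conditioning on where the cheque actually is.
If it is in either of envelopes 1 and 4 (prior 1/4 each): the presenter would have opened envelope 2 instead, probability 0; weight (1/4)·0 = 0 each.
If it is in envelope 2 (prior 1/4): envelope 3 is the lowest-numbered option available, probability 1; weight (1/4)·1 = 1/4.
If it is in envelope 3 (prior 1/4): the presenter opened envelope 3, so this case is ruled out; weight (1/4)·0 = 0.
The weights sum to 1/4.
So P(the cheque in envelope 2 | the presenter opened envelope 3) = (1/4) / (1/4) = 1.

1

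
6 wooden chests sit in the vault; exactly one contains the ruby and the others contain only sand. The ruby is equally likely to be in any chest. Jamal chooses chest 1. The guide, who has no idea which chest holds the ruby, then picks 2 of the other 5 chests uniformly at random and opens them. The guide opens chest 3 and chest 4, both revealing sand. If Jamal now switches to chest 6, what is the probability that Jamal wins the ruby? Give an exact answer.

1/4

Condition on the true location of the ruby.
If it is in any of chests 1, 2, 5, and 6 (prior 1/6 each): the guide picks exactly this set with probability 1/10 regardless, and none is the prize; weight (1/6)·(1/10) = 1/60 each.
If it is in either of chests 3 and 4 (prior 1/6 each): that chest was opened and seen not to hold the prize — ruled out; weight (1/6)·0 = 0 each.
The weights sum to 1/15.
So P(the ruby in chest 6 | the guide opened chest 3 and chest 4) = (1/60) / (1/15) = 1/4.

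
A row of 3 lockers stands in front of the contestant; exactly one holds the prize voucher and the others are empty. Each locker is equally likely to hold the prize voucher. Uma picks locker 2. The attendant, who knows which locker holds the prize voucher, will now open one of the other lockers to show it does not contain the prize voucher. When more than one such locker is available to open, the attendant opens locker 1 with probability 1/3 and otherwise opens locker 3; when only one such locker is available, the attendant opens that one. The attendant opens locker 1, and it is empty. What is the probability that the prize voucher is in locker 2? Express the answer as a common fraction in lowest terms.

1/4

Apply Bayes' rule, conditioning on where the prize voucher actually is.
If it is in locker 1 (prior 1/3): the attendant opened locker 1, so this case is ruled out; weight (1/3)·0 = 0.
If it is in locker 2 (prior 1/3): locker 1 is available, opened with probability 1/3; weight (1/3)·(1/3) = 1/9.
If it is in locker 3 (prior 1/3): only locker 1 is available, probability 1; weight (1/3)·1 = 1/3.
The weights sum to 4/9.
So P(the prize voucher in locker 2 | the attendant opened locker 1) = (1/9) / (4/9) = 1/4.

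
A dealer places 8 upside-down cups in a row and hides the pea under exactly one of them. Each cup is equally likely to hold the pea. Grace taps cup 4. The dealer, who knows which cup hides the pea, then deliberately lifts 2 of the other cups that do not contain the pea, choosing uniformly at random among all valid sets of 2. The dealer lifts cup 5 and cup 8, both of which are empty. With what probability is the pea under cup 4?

1/8

Apply Bayes' rule, conditioning on where the pea actually is.
If it is under any of cups 1, 2, 3, 6, and 7 (prior 1/8 each): the dealer has 15 equally likely choices, so probability 1/15; weight (1/8)·(1/15) = 1/120 each.
If it is under cup 4 (prior 1/8): the dealer has 21 equally likely choices, so probability 1/21; weight (1/8)·(1/21) = 1/168.
If it is under either of cups 5 and 8 (prior 1/8 each): that cup was opened and seen not to hold the prize — ruled out; weight (1/8)·0 = 0 each.
The weights sum to 1/21.
So P(the pea under cup 4 | the dealer opened cup 5 and cup 8) = (1/168) / (1/21) = 1/8.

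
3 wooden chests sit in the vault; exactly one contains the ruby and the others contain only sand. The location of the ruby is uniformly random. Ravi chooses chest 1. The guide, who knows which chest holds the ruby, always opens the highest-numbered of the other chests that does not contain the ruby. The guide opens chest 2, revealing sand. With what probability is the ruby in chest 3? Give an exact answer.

Condition on the true location of the ruby.
If it is in chest 1 (prior 1/3): the guide would have opened chest 3 instead, probability 0; weight (1/3)·0 = 0.
If it is in chest 2 (prior 1/3): the guide opened chest 2, so this case is ruled out; weight (1/3)·0 = 0.
If it is in chest 3 (prior 1/3): chest 2 is the highest-numbered option available, probability 1; weight (1/3)·1 = 1/3.
The weights sum to 1/3.
So P(the ruby in chest 3 | the guide opened chest 2) = (1/3) / (1/3) = 1.

1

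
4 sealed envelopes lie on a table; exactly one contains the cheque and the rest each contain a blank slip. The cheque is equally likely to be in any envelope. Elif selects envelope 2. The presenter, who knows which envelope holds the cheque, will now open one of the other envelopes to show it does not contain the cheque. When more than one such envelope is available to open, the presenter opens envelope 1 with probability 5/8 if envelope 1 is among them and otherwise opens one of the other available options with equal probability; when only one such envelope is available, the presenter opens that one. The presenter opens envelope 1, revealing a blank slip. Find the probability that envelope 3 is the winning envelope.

Apply Bayes' rule, conditioning on where the cheque actually is.
If it is in envelope 1 (prior 1/4): the presenter opened envelope 1, so this case is ruled out; weight (1/4)·0 = 0.
If it is in any of envelopes 2, 3, and 4 (prior 1/4 each): envelope 1 is available, opened with probability 5/8; weight (1/4)·(5/8) = 5/32 each.
The weights sum to 15/32.
So P(the cheque in envelope 3 | the presenter opened envelope 1) = (5/32) / (15/32) = 1/3.

1/3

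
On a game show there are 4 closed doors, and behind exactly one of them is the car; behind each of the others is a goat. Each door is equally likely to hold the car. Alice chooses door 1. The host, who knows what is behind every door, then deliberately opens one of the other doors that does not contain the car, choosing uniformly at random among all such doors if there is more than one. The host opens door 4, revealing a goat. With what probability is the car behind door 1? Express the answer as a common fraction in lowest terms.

1/4

Condition on the true location of the car.
If it is behind door 1 (prior 1/4): the host has 3 equally likely choices, so probability 1/3; weight (1/4)·(1/3) = 1/12.
If it is behind either of doors 2 and 3 (prior 1/4 each): the host has 2 equally likely choices, so probability 1/2; weight (1/4)·(1/2) = 1/8 each.
If it is behind door 4 (prior 1/4): the host opened door 4, so this case is ruled out; weight (1/4)·0 = 0.
The weights sum to 1/3.
So P(the car behind door 1 | the host opened door 4) = (1/12) / (1/3) = 1/4.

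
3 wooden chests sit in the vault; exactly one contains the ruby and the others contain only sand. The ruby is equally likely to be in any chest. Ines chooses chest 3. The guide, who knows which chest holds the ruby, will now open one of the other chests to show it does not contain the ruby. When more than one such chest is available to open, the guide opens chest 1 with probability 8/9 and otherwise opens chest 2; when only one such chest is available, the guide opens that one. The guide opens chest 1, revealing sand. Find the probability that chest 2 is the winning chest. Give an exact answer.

9/17

Consider each possible location of the ruby in turn.
If it is in chest 1 (prior 1/3): the guide opened chest 1, so this case is ruled out; weight (1/3)·0 = 0.
If it is in chest 2 (prior 1/3): only chest 1 is available, probability 1; weight (1/3)·1 = 1/3.
If it is in chest 3 (prior 1/3): chest 1 is available, opened with probability 8/9; weight (1/3)·(8/9) = 8/27.
The weights sum to 17/27.
So P(the ruby in chest 2 | the guide opened chest 1) = (1/3) / (17/27) = 9/17.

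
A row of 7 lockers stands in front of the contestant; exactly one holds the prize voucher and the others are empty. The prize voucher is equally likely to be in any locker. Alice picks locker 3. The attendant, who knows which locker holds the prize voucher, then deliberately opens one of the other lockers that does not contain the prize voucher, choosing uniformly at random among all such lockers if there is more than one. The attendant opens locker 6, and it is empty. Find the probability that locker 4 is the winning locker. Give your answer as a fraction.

6/35

Condition on the true location of the prize voucher.
If it is in any of lockers 1, 2, 4, 5, and 7 (prior 1/7 each): the attendant has 5 equally likely choices, so probability 1/5; weight (1/7)·(1/5) = 1/35 each.
If it is in locker 3 (prior 1/7): the attendant has 6 equally likely choices, so probability 1/6; weight (1/7)·(1/6) = 1/42.
If it is in locker 6 (prior 1/7): the attendant opened locker 6, so this case is ruled out; weight (1/7)·0 = 0.
The weights sum to 1/6.
So P(the prize voucher in locker 4 | the attendant opened locker 6) = (1/35) / (1/6) = 6/35.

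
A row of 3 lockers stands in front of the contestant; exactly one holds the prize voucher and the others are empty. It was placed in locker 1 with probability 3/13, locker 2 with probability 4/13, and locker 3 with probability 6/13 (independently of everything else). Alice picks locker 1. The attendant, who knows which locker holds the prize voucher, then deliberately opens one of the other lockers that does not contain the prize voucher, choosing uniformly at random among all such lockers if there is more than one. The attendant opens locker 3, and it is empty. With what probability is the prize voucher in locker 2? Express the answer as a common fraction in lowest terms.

Apply Bayes' rule, conditioning on where the prize voucher actually is.
If it is in locker 1 (prior 3/13): the attendant has 2 equally likely choices, so probability 1/2; weight (3/13)·(1/2) = 3/26.
If it is in locker 2 (prior 4/13): the attendant has no choice, probability 1; weight (4/13)·1 = 4/13.
If it is in locker 3 (prior 6/13): the attendant opened locker 3, so this case is ruled out; weight (6/13)·0 = 0.
The weights sum to 11/26.
So P(the prize voucher in locker 2 | the attendant opened locker 3) = (4/13) / (11/26) = 8/11.

8/11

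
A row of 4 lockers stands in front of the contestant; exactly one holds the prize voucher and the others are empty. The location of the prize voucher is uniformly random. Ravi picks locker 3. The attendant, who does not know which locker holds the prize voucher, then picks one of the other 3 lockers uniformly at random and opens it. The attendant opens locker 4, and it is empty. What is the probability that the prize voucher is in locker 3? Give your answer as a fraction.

Because the attendant chose which locker to open without knowing where the prize voucher is, the choice is independent of the prize location. Learning that locker 4 does not hold the prize voucher simply rules out that one location and leaves the remaining 3 lockers still equally likely by symmetry.
So P(the prize voucher in locker 3) = 1/3.

1/3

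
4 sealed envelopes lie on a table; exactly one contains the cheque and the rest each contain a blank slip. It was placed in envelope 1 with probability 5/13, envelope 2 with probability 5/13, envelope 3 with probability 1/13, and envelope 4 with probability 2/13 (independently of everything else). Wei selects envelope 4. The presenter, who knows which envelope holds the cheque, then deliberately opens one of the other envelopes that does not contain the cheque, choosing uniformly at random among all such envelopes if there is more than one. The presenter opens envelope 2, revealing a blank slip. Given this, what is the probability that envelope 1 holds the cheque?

15/22

Apply Bayes' rule, conditioning on where the cheque actually is.
If it is in envelope 1 (prior 5/13): the presenter has 2 equally likely choices, so probability 1/2; weight (5/13)·(1/2) = 5/26.
If it is in envelope 2 (prior 5/13): the presenter opened envelope 2, so this case is ruled out; weight (5/13)·0 = 0.
If it is in envelope 3 (prior 1/13): the presenter has 2 equally likely choices, so probability 1/2; weight (1/13)·(1/2) = 1/26.
If it is in envelope 4 (prior 2/13): the presenter has 3 equally likely choices, so probability 1/3; weight (2/13)·(1/3) = 2/39.
The weights sum to 11/39.
So P(the cheque in envelope 1 | the presenter opened envelope 2) = (5/26) / (11/39) = 15/22.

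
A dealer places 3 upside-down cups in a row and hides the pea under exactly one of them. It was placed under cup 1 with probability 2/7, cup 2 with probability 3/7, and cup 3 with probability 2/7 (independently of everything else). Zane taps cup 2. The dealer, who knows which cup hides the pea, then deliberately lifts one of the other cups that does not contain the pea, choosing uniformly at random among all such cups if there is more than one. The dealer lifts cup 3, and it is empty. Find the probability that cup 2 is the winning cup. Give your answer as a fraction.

3/7

Condition on the true location of the pea.
If it is under cup 1 (prior 2/7): the dealer has no choice, probability 1; weight (2/7)·1 = 2/7.
If it is under cup 2 (prior 3/7): the dealer has 2 equally likely choices, so probability 1/2; weight (3/7)·(1/2) = 3/14.
If it is under cup 3 (prior 2/7): the dealer opened cup 3, so this case is ruled out; weight (2/7)·0 = 0.
The weights sum to 1/2.
So P(the pea under cup 2 | the dealer opened cup 3) = (3/14) / (1/2) = 3/7.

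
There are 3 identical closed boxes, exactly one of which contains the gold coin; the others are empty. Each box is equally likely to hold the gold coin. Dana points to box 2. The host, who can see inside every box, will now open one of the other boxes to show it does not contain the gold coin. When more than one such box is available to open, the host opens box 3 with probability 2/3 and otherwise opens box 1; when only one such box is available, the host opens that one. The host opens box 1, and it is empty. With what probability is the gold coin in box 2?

1/4

Apply Bayes' rule, conditioning on where the gold coin actually is.
If it is in box 1 (prior 1/3): the host opened box 1, so this case is ruled out; weight (1/3)·0 = 0.
If it is in box 2 (prior 1/3): box 3 is available but not opened, probability 1/3; weight (1/3)·(1/3) = 1/9.
If it is in box 3 (prior 1/3): only box 1 is available, probability 1; weight (1/3)·1 = 1/3.
The weights sum to 4/9.
So P(the gold coin in box 2 | the host opened box 1) = (1/9) / (4/9) = 1/4.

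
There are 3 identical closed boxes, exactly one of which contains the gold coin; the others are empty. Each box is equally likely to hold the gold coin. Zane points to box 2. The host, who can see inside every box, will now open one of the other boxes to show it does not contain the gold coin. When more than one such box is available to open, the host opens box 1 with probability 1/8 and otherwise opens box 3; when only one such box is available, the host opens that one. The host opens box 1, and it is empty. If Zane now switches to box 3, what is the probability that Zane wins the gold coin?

8/9

Consider each possible location of the gold coin in turn.
If it is in box 1 (prior 1/3): the host opened box 1, so this case is ruled out; weight (1/3)·0 = 0.
If it is in box 2 (prior 1/3): box 1 is available, opened with probability 1/8; weight (1/3)·(1/8) = 1/24.
If it is in box 3 (prior 1/3): only box 1 is available, probability 1; weight (1/3)·1 = 1/3.
The weights sum to 3/8.
So P(the gold coin in box 3 | the host opened box 1) = (1/3) / (3/8) = 8/9.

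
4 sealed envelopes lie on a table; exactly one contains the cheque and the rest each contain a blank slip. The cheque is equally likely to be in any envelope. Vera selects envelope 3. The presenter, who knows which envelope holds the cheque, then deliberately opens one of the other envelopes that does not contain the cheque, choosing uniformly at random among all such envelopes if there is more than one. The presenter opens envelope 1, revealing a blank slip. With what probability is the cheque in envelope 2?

Apply Bayes' rule, conditioning on where the cheque actually is.
If it is in envelope 1 (prior 1/4): the presenter opened envelope 1, so this case is ruled out; weight (1/4)·0 = 0.
If it is in either of envelopes 2 and 4 (prior 1/4 each): the presenter has 2 equally likely choices, so probability 1/2; weight (1/4)·(1/2) = 1/8 each.
If it is in envelope 3 (prior 1/4): the presenter has 3 equally likely choices, so probability 1/3; weight (1/4)·(1/3) = 1/12.
The weights sum to 1/3.
So P(the cheque in envelope 2 | the presenter opened envelope 1) = (1/8) / (1/3) = 3/8.

3/8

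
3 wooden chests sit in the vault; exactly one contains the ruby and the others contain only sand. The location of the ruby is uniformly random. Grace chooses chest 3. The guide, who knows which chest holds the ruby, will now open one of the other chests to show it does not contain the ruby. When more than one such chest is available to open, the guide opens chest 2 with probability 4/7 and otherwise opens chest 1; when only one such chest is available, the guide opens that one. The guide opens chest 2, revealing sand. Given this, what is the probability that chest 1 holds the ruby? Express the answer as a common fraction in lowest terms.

Apply Bayes' rule, conditioning on where the ruby actually is.
If it is in chest 1 (prior 1/3): only chest 2 is available, probability 1; weight (1/3)·1 = 1/3.
If it is in chest 2 (prior 1/3): the guide opened chest 2, so this case is ruled out; weight (1/3)·0 = 0.
If it is in chest 3 (prior 1/3): chest 2 is available, opened with probability 4/7; weight (1/3)·(4/7) = 4/21.
The weights sum to 11/21.
So P(the ruby in chest 1 | the guide opened chest 2) = (1/3) / (11/21) = 7/11.

7/11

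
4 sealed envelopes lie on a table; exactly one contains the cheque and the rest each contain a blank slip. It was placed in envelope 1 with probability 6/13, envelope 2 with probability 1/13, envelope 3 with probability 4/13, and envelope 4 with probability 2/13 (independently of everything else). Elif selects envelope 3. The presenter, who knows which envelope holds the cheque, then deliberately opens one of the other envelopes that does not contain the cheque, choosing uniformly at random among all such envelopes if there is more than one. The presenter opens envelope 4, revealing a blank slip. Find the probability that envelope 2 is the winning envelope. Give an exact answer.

Apply Bayes' rule, conditioning on where the cheque actually is.
If it is in envelope 1 (prior 6/13): the presenter has 2 equally likely choices, so probability 1/2; weight (6/13)·(1/2) = 3/13.
If it is in envelope 2 (prior 1/13): the presenter has 2 equally likely choices, so probability 1/2; weight (1/13)·(1/2) = 1/26.
If it is in envelope 3 (prior 4/13): the presenter has 3 equally likely choices, so probability 1/3; weight (4/13)·(1/3) = 4/39.
If it is in envelope 4 (prior 2/13): the presenter opened envelope 4, so this case is ruled out; weight (2/13)·0 = 0.
The weights sum to 29/78.
So P(the cheque in envelope 2 | the presenter opened envelope 4) = (1/26) / (29/78) = 3/29.

3/29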